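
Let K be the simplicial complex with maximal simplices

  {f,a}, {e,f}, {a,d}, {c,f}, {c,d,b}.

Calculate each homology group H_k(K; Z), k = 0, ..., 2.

H_0 = Z,  H_1 = Z,  H_2 = 0.

Take the total order a < b < c < d < e < f on the vertex set. Then K (dimension 2) consists of the simplices:

  0-simplices (6): a, b, c, d, e, f
  1-simplices (7): ad, af, bc, bd, cd, cf, ef
  2-simplices (1): bcd

Hence C_0 ≅ Z^6, C_1 ≅ Z^7, C_2 ≅ Z^1.

The boundary map ∂_1: C_1 → C_0 maps an edge to its endpoints' difference, ∂[p,q] = q − p.
The resulting 6×7 matrix has rank 5, and its Smith normal form has invariant factors (1,1,1,1,1).

Boundary ∂_2: C_2 → C_1 maps a triangle to the signed sum of its edges. For instance
  ∂bcd = cd − bd + bc.
As a 7×1 matrix over Z this has rank 1, with invariant factors (1).

Reading off H_k = ker ∂_k / im ∂_{k+1}:

  H_0: rank C_0 − rank ∂_1 = 6 − 5 = 1, and the invariant factors of ∂_1 are all 1, so H_0 = Z.
  H_1: rank ker ∂_1 − rank ∂_2 = (7 − 5) − 1 = 1, and the invariant factors of ∂_2 are all 1, so H_1 = Z.
  H_2: rank ker ∂_2 − rank ∂_3 = (1 − 1) − 0 = 0, and there is no ∂_3, so H_2 = 0.

As a check, the Euler characteristic is 6 − 7 + 1 = 0, which agrees with 1 − 1 + 0 = 0.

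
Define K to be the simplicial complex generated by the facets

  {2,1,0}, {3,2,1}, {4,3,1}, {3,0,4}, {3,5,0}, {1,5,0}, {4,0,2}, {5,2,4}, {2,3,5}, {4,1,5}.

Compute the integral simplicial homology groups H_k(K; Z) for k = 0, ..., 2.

Take the total order 0 < 1 < 2 < 3 < 4 < 5 on the vertex set. Then K (dimension 2) consists of the simplices:

  0-simplices (6): [0], [1], [2], [3], [4], [5]
  1-simplices (15): [0,1], [0,2], [0,3], [0,4], [0,5], [1,2], [1,3], [1,4], [1,5], [2,3], [2,4], [2,5], [3,4], [3,5], [4,5]
  2-simplices (10): [0,1,2], [0,1,5], [0,2,4], [0,3,4], [0,3,5], [1,2,3], [1,3,4], [1,4,5], [2,3,5], [2,4,5]

giving chain groups C_0 ≅ Z^6, C_1 ≅ Z^15, C_2 ≅ Z^10.

∂_1: C_1 → C_0 sends each edge [p,q] (with p < q) to q − p.
The 6×15 boundary matrix has rank 5 and Smith normal form diag(1,1,1,1,1).

∂_2: C_2 → C_1 sends each 2-simplex [p,q,r] to [q,r] − [p,r] + [p,q]. For instance
  ∂[1,3,4] = [3,4] − [1,4] + [1,3],
  ∂[2,4,5] = [4,5] − [2,5] + [2,4].
The 15×10 boundary matrix has rank 10 and Smith normal form diag(1,1,1,1,1,1,1,1,1,2).

Now H_k = ker ∂_k / im ∂_{k+1}, so:

  H_0: rank C_0 − rank ∂_1 = 6 − 5 = 1, and the invariant factors of ∂_1 are all 1, so H_0 = Z.
  H_1: rank ker ∂_1 − rank ∂_2 = (15 − 5) − 10 = 0, and ∂_2 has invariant factor 2 > 1, so H_1 = Z_2.
  H_2: rank ker ∂_2 − rank ∂_3 = (10 − 10) − 0 = 0, and there is no ∂_3, so H_2 = 0.

As a check, the Euler characteristic is 6 − 15 + 10 = 1, which agrees with 1 − 0 + 0 = 1.

H_0 ≅ Z,  H_1 ≅ Z_2,  H_2 = 0.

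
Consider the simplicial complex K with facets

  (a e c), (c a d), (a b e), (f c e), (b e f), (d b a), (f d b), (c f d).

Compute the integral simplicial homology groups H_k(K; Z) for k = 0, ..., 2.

H_0 ≅ Z,  H_1 = 0,  H_2 ≅ Z.

Order the vertices as a < b < c < d < e < f. Listing each simplex with vertices in this order, K has dimension 2 with simplices:

  0-simplices (6): a, b, c, d, e, f
  1-simplices (12): ab, ac, ad, ae, bd, be, bf, cd, ce, cf, df, ef
  2-simplices (8): abd, abe, acd, ace, bdf, bef, cdf, cef

giving chain groups C_0 ≅ Z^6, C_1 ≅ Z^12, C_2 ≅ Z^8.

Boundary ∂_1: C_1 → C_0 maps an edge to its endpoints' difference, ∂[p,q] = q − p.
As a 6×12 matrix over Z this has rank 5, with invariant factors (1,1,1,1,1).

∂_2: C_2 → C_1 sends each 2-simplex [p,q,r] to [q,r] − [p,r] + [p,q]. For instance
  ∂bef = ef − bf + be,
  ∂cdf = df − cf + cd.
The 12×8 boundary matrix has rank 7 and Smith normal form diag(1,1,1,1,1,1,1).

From H_k ≅ ker(∂_k) / im(∂_{k+1}) we obtain:

  H_0: rank C_0 − rank ∂_1 = 6 − 5 = 1, and the invariant factors of ∂_1 are all 1, so H_0 = Z.
  H_1: rank ker ∂_1 − rank ∂_2 = (12 − 5) − 7 = 0, and the invariant factors of ∂_2 are all 1, so H_1 = 0.
  H_2: rank ker ∂_2 − rank ∂_3 = (8 − 7) − 0 = 1, and there is no ∂_3, so H_2 = Z.

(K is a triangulation of the 2-sphere S^2.)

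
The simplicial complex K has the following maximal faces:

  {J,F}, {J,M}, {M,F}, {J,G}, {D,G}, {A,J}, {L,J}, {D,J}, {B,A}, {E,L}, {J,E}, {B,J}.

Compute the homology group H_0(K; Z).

H_0 ≅ Z.

Take the total order A < B < D < E < F < G < J < L < M on the vertex set. Then K (dimension 1) consists of the simplices:

  0-simplices (9): A, B, D, E, F, G, J, L, M
  1-simplices (12): AB, AJ, BJ, DG, DJ, EJ, EL, FJ, FM, GJ, JL, JM

Hence C_0 ≅ Z^9, C_1 ≅ Z^12.

∂_1: C_1 → C_0 maps an edge to its endpoints' difference, ∂[p,q] = q − p. For instance
  ∂GJ = J − G.
The resulting 9×12 matrix has rank 8, and its Smith normal form has invariant factors (1,1,1,1,1,1,1,1).

Now H_k = ker ∂_k / im ∂_{k+1}, so:

  H_0: rank C_0 − rank ∂_1 = 9 − 8 = 1, and the invariant factors of ∂_1 are all 1, so H_0 = Z.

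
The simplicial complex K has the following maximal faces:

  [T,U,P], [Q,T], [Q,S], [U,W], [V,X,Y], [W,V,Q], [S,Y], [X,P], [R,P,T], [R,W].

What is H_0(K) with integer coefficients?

Fix the vertex order P < Q < R < S < T < U < V < W < X < Y and write every simplex with vertices in increasing order. Then dim K = 2 and the simplices of K are:

  0-simplices (10): P, Q, R, S, T, U, V, W, X, Y
  1-simplices (17): PR, PT, PU, PX, QS, QT, QV, QW, RT, RW, SY, TU, UW, VW, VX, VY, XY
  2-simplices (4): PRT, PTU, QVW, VXY

so the chain groups are C_0 ≅ Z^10, C_1 ≅ Z^17, C_2 ≅ Z^4.

The boundary map ∂_1: C_1 → C_0 sends each edge [p,q] (with p < q) to q − p. For instance
  ∂TU = U − T.
This gives a 10×17 integer matrix of rank 9; reducing to Smith normal form yields diagonal entries (1,1,1,1,1,1,1,1,1).

Boundary ∂_2: C_2 → C_1 maps a triangle to the signed sum of its edges. For instance
  ∂VXY = XY − VY + VX,
  ∂QVW = VW − QW + QV.
The 17×4 boundary matrix has rank 4 and Smith normal form diag(1,1,1,1).

Reading off H_k = ker ∂_k / im ∂_{k+1}:

  H_0: rank C_0 − rank ∂_1 = 10 − 9 = 1, and the invariant factors of ∂_1 are all 1, so H_0 = Z.

H_0 ≅ Z.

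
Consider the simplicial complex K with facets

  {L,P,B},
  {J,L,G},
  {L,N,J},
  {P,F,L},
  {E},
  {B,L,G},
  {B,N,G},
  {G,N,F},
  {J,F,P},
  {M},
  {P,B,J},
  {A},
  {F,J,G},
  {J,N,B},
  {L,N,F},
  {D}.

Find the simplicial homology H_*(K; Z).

Order the vertices as A < B < D < E < F < G < J < L < M < N < P. Listing each simplex with vertices in this order, K has dimension 2 with simplices:

  0-simplices (11): A, B, D, E, F, G, J, L, M, N, P
  1-simplices (18): BG, BJ, BL, BN, BP, FG, FJ, FL, FN, FP, GJ, GL, GN, JL, JN, JP, LN, LP
  2-simplices (12): BGL, BGN, BJN, BJP, BLP, FGJ, FGN, FJP, FLN, FLP, GJL, JLN

giving chain groups C_0 ≅ Z^11, C_1 ≅ Z^18, C_2 ≅ Z^12.

∂_1: C_1 → C_0 is given by ∂[p,q] = [q] − [p].
The resulting 11×18 matrix has rank 6, and its Smith normal form has invariant factors (1,1,1,1,1,1).

Boundary ∂_2: C_2 → C_1 acts by ∂[p,q,r] = [q,r] − [p,r] + [p,q]. For instance
  ∂GJL = JL − GL + GJ,
  ∂BGN = GN − BN + BG.
The 18×12 boundary matrix has rank 12 and Smith normal form diag(1,1,1,1,1,1,1,1,1,1,1,2).

Computing H_k = (kernel of ∂_k) / (image of ∂_{k+1}):

  H_0: rank C_0 − rank ∂_1 = 11 − 6 = 5, and the invariant factors of ∂_1 are all 1, so H_0 = Z^5.
  H_1: rank ker ∂_1 − rank ∂_2 = (18 − 6) − 12 = 0, and ∂_2 has invariant factor 2 > 1, so H_1 = Z/2Z.
  H_2: rank ker ∂_2 − rank ∂_3 = (12 − 12) − 0 = 0, and there is no ∂_3, so H_2 = 0.

H_0 ≅ Z^5,  H_1 ≅ Z/2Z,  H_2 = 0.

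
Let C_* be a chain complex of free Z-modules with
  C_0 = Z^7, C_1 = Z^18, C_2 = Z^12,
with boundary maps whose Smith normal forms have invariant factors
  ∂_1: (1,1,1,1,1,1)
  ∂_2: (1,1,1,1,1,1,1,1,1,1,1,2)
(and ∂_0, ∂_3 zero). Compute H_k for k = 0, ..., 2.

H_0 ≅ Z,  H_1 ≅ Z/2,  H_2 = 0.

H_0: b_0 = 7 − 0 − 6 = 1; torsion from ∂_1 factors > 1: none. So H_0 ≅ Z.
H_1: b_1 = 18 − 6 − 12 = 0; torsion from ∂_2 factors > 1: [2]. So H_1 ≅ Z/2.
H_2: b_2 = 12 − 12 − 0 = 0; torsion from ∂_3 factors > 1: none. So H_2 ≅ 0.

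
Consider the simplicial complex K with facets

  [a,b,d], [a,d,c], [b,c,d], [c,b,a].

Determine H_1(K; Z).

H_1 = 0.

Order the vertices as a < b < c < d. Listing each simplex with vertices in this order, K has dimension 2 with simplices:

  0-simplices (4): a, b, c, d
  1-simplices (6): ab, ac, ad, bc, bd, cd
  2-simplices (4): abc, abd, acd, bcd

giving chain groups C_0 ≅ Z^4, C_1 ≅ Z^6, C_2 ≅ Z^4.

Boundary ∂_1: C_1 → C_0 sends each edge [p,q] (with p < q) to q − p.
The resulting 4×6 matrix has rank 3, and its Smith normal form has invariant factors (1,1,1).

Boundary ∂_2: C_2 → C_1 maps a triangle to the signed sum of its edges. For instance
  ∂abd = bd − ad + ab,
  ∂bcd = cd − bd + bc.
The resulting 6×4 matrix has rank 3, and its Smith normal form has invariant factors (1,1,1).

Now H_k = ker ∂_k / im ∂_{k+1}, so:

  H_1: rank ker ∂_1 − rank ∂_2 = (6 − 3) − 3 = 0, and the invariant factors of ∂_2 are all 1, so H_1 ≅ 0.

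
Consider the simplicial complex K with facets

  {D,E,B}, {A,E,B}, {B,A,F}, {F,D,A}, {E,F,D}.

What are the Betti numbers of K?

b_0 = 1, b_1 = 1, b_2 = 0.

Order the vertices as A < B < D < E < F. Listing each simplex with vertices in this order, K has dimension 2 with simplices:

  0-simplices (5): A, B, D, E, F
  1-simplices (10): AB, AD, AE, AF, BD, BE, BF, DE, DF, EF
  2-simplices (5): ABE, ABF, ADF, BDE, DEF

so the chain groups are C_0 ≅ Z^5, C_1 ≅ Z^10, C_2 ≅ Z^5.

The boundary map ∂_1: C_1 → C_0 is given by ∂[p,q] = [q] − [p].
As a 5×10 matrix over Z this has rank 4, with invariant factors (1,1,1,1).

The boundary map ∂_2: C_2 → C_1 sends each 2-simplex [p,q,r] to [q,r] − [p,r] + [p,q]. For instance
  ∂DEF = EF − DF + DE,
  ∂ADF = DF − AF + AD.
This gives a 10×5 integer matrix of rank 5; reducing to Smith normal form yields diagonal entries (1,1,1,1,1).

Computing H_k = (kernel of ∂_k) / (image of ∂_{k+1}):

  H_0: rank C_0 − rank ∂_1 = 5 − 4 = 1, and the invariant factors of ∂_1 are all 1, so H_0 ≅ Z.
  H_1: rank ker ∂_1 − rank ∂_2 = (10 − 4) − 5 = 1, and the invariant factors of ∂_2 are all 1, so H_1 ≅ Z.
  H_2: rank ker ∂_2 − rank ∂_3 = (5 − 5) − 0 = 0, and there is no ∂_3, so H_2 ≅ 0.

Hence the Betti numbers are b_0 = 1, b_1 = 1, b_2 = 0.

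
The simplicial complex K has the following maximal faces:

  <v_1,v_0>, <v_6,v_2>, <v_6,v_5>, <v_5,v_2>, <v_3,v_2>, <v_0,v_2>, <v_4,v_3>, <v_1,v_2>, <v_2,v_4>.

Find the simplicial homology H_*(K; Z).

Take the total order v_0 < v_1 < v_2 < v_3 < v_4 < v_5 < v_6 on the vertex set. Then K (dimension 1) consists of the simplices:

  0-simplices (7): [v_0], [v_1], [v_2], [v_3], [v_4], [v_5], [v_6]
  1-simplices (9): [v_0,v_1], [v_0,v_2], [v_1,v_2], [v_2,v_3], [v_2,v_4], [v_2,v_5], [v_2,v_6], [v_3,v_4], [v_5,v_6]

giving chain groups C_0 ≅ Z^7, C_1 ≅ Z^9.

The boundary map ∂_1: C_1 → C_0 maps an edge to its endpoints' difference, ∂[p,q] = q − p. For instance
  ∂[v_2,v_4] = [v_4] − [v_2].
The resulting 7×9 matrix has rank 6, and its Smith normal form has invariant factors (1,1,1,1,1,1).

Reading off H_k = ker ∂_k / im ∂_{k+1}:

  H_0: rank C_0 − rank ∂_1 = 7 − 6 = 1, and the invariant factors of ∂_1 are all 1, so H_0 = Z.
  H_1: rank ker ∂_1 − rank ∂_2 = (9 − 6) − 0 = 3, and there is no ∂_2, so H_1 = Z^3.

H_0 ≅ Z,  H_1 ≅ Z^3.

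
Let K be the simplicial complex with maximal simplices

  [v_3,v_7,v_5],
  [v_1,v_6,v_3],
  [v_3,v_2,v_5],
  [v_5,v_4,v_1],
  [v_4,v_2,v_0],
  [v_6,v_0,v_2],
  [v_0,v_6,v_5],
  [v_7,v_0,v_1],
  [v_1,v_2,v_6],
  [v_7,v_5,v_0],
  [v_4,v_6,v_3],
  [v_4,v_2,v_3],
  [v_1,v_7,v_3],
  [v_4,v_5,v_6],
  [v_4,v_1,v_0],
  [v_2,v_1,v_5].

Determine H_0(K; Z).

Take the total order v_0 < v_1 < v_2 < v_3 < v_4 < v_5 < v_6 < v_7 on the vertex set. Then K (dimension 2) consists of the simplices:

  0-simplices (8): [v_0], [v_1], [v_2], [v_3], [v_4], [v_5], [v_6], [v_7]
  1-simplices (24): (24 of them)
  2-simplices (16): (16 of them)

giving chain groups C_0 ≅ Z^8, C_1 ≅ Z^24, C_2 ≅ Z^16.

∂_1: C_1 → C_0 is given by ∂[p,q] = [q] − [p]. For instance
  ∂[v_1,v_4] = [v_4] − [v_1].
As a 8×24 matrix over Z this has rank 7, with invariant factors (1,1,1,1,1,1,1).

The boundary map ∂_2: C_2 → C_1 maps a triangle to the signed sum of its edges. For instance
  ∂[v_1,v_2,v_6] = [v_2,v_6] − [v_1,v_6] + [v_1,v_2],
  ∂[v_1,v_2,v_5] = [v_2,v_5] − [v_1,v_5] + [v_1,v_2].
The resulting 24×16 matrix has rank 15, and its Smith normal form has invariant factors (1,1,1,1,1,1,1,1,1,1,1,1,1,1,1).

Reading off H_k = ker ∂_k / im ∂_{k+1}:

  H_0: rank C_0 − rank ∂_1 = 8 − 7 = 1, and the invariant factors of ∂_1 are all 1, so H_0 = Z.

(K is a triangulation of the torus T^2.)

H_0 ≅ Z.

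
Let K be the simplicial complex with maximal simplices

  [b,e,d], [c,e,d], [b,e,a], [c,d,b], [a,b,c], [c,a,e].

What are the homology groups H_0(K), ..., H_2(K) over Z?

Take the total order a < b < c < d < e on the vertex set. Then K (dimension 2) consists of the simplices:

  0-simplices (5): a, b, c, d, e
  1-simplices (9): ab, ac, ae, bc, bd, be, cd, ce, de
  2-simplices (6): abc, abe, ace, bcd, bde, cde

so the chain groups are C_0 ≅ Z^5, C_1 ≅ Z^9, C_2 ≅ Z^6.

Boundary ∂_1: C_1 → C_0 sends each edge [p,q] (with p < q) to q − p. For instance
  ∂bd = d − b.
As a 5×9 matrix over Z this has rank 4, with invariant factors (1,1,1,1).

Boundary ∂_2: C_2 → C_1 maps a triangle to the signed sum of its edges. For instance
  ∂ace = ce − ae + ac,
  ∂bcd = cd − bd + bc.
This gives a 9×6 integer matrix of rank 5; reducing to Smith normal form yields diagonal entries (1,1,1,1,1).

Reading off H_k = ker ∂_k / im ∂_{k+1}:

  H_0: rank C_0 − rank ∂_1 = 5 − 4 = 1, and the invariant factors of ∂_1 are all 1, so H_0 ≅ Z.
  H_1: rank ker ∂_1 − rank ∂_2 = (9 − 4) − 5 = 0, and the invariant factors of ∂_2 are all 1, so H_1 ≅ 0.
  H_2: rank ker ∂_2 − rank ∂_3 = (6 − 5) − 0 = 1, and there is no ∂_3, so H_2 ≅ Z.

H_0 = Z,  H_1 = 0,  H_2 = Z.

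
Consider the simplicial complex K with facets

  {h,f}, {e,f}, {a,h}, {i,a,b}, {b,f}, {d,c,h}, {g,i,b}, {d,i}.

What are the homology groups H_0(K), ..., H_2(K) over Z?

We work with the vertex ordering a < b < c < d < e < f < g < h < i. The simplices of K, each written with vertices in increasing order, are:

  0-simplices (9): a, b, c, d, e, f, g, h, i
  1-simplices (13): ab, ah, ai, bf, bg, bi, cd, ch, dh, di, ef, fh, gi
  2-simplices (3): abi, bgi, cdh

Hence C_0 ≅ Z^9, C_1 ≅ Z^13, C_2 ≅ Z^3.

Boundary ∂_1: C_1 → C_0 sends each edge [p,q] (with p < q) to q − p.
As a 9×13 matrix over Z this has rank 8, with invariant factors (1,1,1,1,1,1,1,1).

Boundary ∂_2: C_2 → C_1 maps a triangle to the signed sum of its edges. For instance
  ∂bgi = gi − bi + bg,
  ∂cdh = dh − ch + cd.
The 13×3 boundary matrix has rank 3 and Smith normal form diag(1,1,1).

From H_k ≅ ker(∂_k) / im(∂_{k+1}) we obtain:

  H_0: rank C_0 − rank ∂_1 = 9 − 8 = 1, and the invariant factors of ∂_1 are all 1, so H_0 = Z.
  H_1: rank ker ∂_1 − rank ∂_2 = (13 − 8) − 3 = 2, and the invariant factors of ∂_2 are all 1, so H_1 = Z^2.
  H_2: rank ker ∂_2 − rank ∂_3 = (3 − 3) − 0 = 0, and there is no ∂_3, so H_2 = 0.

As a check, the Euler characteristic is 9 − 13 + 3 = -1, which agrees with 1 − 2 + 0 = -1.

H_0 ≅ Z,  H_1 ≅ Z^2,  H_2 = 0.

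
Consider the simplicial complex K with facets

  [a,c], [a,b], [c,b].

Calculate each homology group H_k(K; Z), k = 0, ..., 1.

H_0 ≅ Z,  H_1 ≅ Z.

Fix the vertex order a < b < c and write every simplex with vertices in increasing order. Then dim K = 1 and the simplices of K are:

  0-simplices (3): a, b, c
  1-simplices (3): ab, ac, bc

giving chain groups C_0 ≅ Z^3, C_1 ≅ Z^3.

∂_1: C_1 → C_0 sends each edge [p,q] (with p < q) to q − p. For instance
  ∂ac = c − a.
The 3×3 boundary matrix has rank 2 and Smith normal form diag(1,1).

Reading off H_k = ker ∂_k / im ∂_{k+1}:

  H_0: rank C_0 − rank ∂_1 = 3 − 2 = 1, and the invariant factors of ∂_1 are all 1, so H_0 = Z.
  H_1: rank ker ∂_1 − rank ∂_2 = (3 − 2) − 0 = 1, and there is no ∂_2, so H_1 = Z.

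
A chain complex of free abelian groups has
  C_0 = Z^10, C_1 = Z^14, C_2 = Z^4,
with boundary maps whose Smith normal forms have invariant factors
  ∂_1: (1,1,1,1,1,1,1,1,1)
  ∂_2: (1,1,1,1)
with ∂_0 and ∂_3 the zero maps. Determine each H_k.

H_0: b_0 = 10 − 0 − 9 = 1; torsion from ∂_1 factors > 1: none. So H_0 = Z.
H_1: b_1 = 14 − 9 − 4 = 1; torsion from ∂_2 factors > 1: none. So H_1 = Z.
H_2: b_2 = 4 − 4 − 0 = 0; torsion from ∂_3 factors > 1: none. So H_2 = 0.

H_0 = Z,  H_1 = Z,  H_2 = 0.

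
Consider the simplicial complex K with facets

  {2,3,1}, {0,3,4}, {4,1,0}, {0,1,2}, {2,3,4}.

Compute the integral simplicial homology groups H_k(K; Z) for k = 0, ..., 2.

Fix the vertex order 0 < 1 < 2 < 3 < 4 and write every simplex with vertices in increasing order. Then dim K = 2 and the simplices of K are:

  0-simplices (5): [0], [1], [2], [3], [4]
  1-simplices (10): [0,1], [0,2], [0,3], [0,4], [1,2], [1,3], [1,4], [2,3], [2,4], [3,4]
  2-simplices (5): [0,1,2], [0,1,4], [0,3,4], [1,2,3], [2,3,4]

so the chain groups are C_0 ≅ Z^5, C_1 ≅ Z^10, C_2 ≅ Z^5.

∂_1: C_1 → C_0 is given by ∂[p,q] = [q] − [p]. For instance
  ∂[1,3] = [3] − [1].
This gives a 5×10 integer matrix of rank 4; reducing to Smith normal form yields diagonal entries (1,1,1,1).

The boundary map ∂_2: C_2 → C_1 acts by ∂[p,q,r] = [q,r] − [p,r] + [p,q]. For instance
  ∂[0,1,4] = [1,4] − [0,4] + [0,1],
  ∂[2,3,4] = [3,4] − [2,4] + [2,3].
The 10×5 boundary matrix has rank 5 and Smith normal form diag(1,1,1,1,1).

Computing H_k = (kernel of ∂_k) / (image of ∂_{k+1}):

  H_0: rank C_0 − rank ∂_1 = 5 − 4 = 1, and the invariant factors of ∂_1 are all 1, so H_0 ≅ Z.
  H_1: rank ker ∂_1 − rank ∂_2 = (10 − 4) − 5 = 1, and the invariant factors of ∂_2 are all 1, so H_1 ≅ Z.
  H_2: rank ker ∂_2 − rank ∂_3 = (5 − 5) − 0 = 0, and there is no ∂_3, so H_2 ≅ 0.

(K is a triangulation of the Möbius band.)

H_0 = Z,  H_1 = Z,  H_2 = 0.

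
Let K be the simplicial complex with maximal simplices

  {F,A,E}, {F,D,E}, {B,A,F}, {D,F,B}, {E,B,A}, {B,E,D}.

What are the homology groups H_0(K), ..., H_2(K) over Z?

H_0 ≅ Z,  H_1 = 0,  H_2 ≅ Z.

Take the total order A < B < D < E < F on the vertex set. Then K (dimension 2) consists of the simplices:

  0-simplices (5): A, B, D, E, F
  1-simplices (9): AB, AE, AF, BD, BE, BF, DE, DF, EF
  2-simplices (6): ABE, ABF, AEF, BDE, BDF, DEF

Hence C_0 ≅ Z^5, C_1 ≅ Z^9, C_2 ≅ Z^6.

Boundary ∂_1: C_1 → C_0 maps an edge to its endpoints' difference, ∂[p,q] = q − p. For instance
  ∂DF = F − D.
As a 5×9 matrix over Z this has rank 4, with invariant factors (1,1,1,1).

The boundary map ∂_2: C_2 → C_1 acts by ∂[p,q,r] = [q,r] − [p,r] + [p,q]. For instance
  ∂BDE = DE − BE + BD,
  ∂BDF = DF − BF + BD.
The resulting 9×6 matrix has rank 5, and its Smith normal form has invariant factors (1,1,1,1,1).

Reading off H_k = ker ∂_k / im ∂_{k+1}:

  H_0: rank C_0 − rank ∂_1 = 5 − 4 = 1, and the invariant factors of ∂_1 are all 1, so H_0 ≅ Z.
  H_1: rank ker ∂_1 − rank ∂_2 = (9 − 4) − 5 = 0, and the invariant factors of ∂_2 are all 1, so H_1 ≅ 0.
  H_2: rank ker ∂_2 − rank ∂_3 = (6 − 5) − 0 = 1, and there is no ∂_3, so H_2 ≅ Z.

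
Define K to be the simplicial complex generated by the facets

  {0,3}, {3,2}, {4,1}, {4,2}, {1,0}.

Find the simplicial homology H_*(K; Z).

H_0 ≅ Z,  H_1 ≅ Z.

Take the total order 0 < 1 < 2 < 3 < 4 on the vertex set. Then K (dimension 1) consists of the simplices:

  0-simplices (5): [0], [1], [2], [3], [4]
  1-simplices (5): [0,1], [0,3], [1,4], [2,3], [2,4]

so the chain groups are C_0 ≅ Z^5, C_1 ≅ Z^5.

Boundary ∂_1: C_1 → C_0 sends each edge [p,q] (with p < q) to q − p. For instance
  ∂[0,3] = [3] − [0].
The resulting 5×5 matrix has rank 4, and its Smith normal form has invariant factors (1,1,1,1).

Reading off H_k = ker ∂_k / im ∂_{k+1}:

  H_0: rank C_0 − rank ∂_1 = 5 − 4 = 1, and the invariant factors of ∂_1 are all 1, so H_0 = Z.
  H_1: rank ker ∂_1 − rank ∂_2 = (5 − 4) − 0 = 1, and there is no ∂_2, so H_1 = Z.

As a check, the Euler characteristic is 5 − 5 = 0, which agrees with 1 − 1 = 0.
(K is a triangulation of the circle S^1.)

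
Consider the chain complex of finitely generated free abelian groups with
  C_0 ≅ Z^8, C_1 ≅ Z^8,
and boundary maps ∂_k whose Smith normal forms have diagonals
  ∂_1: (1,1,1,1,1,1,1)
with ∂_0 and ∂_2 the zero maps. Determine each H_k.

H_0: b_0 = 8 − 0 − 7 = 1; torsion from ∂_1 factors > 1: none. So H_0 = Z.
H_1: b_1 = 8 − 7 − 0 = 1; torsion from ∂_2 factors > 1: none. So H_1 = Z.

H_0 = Z,  H_1 = Z.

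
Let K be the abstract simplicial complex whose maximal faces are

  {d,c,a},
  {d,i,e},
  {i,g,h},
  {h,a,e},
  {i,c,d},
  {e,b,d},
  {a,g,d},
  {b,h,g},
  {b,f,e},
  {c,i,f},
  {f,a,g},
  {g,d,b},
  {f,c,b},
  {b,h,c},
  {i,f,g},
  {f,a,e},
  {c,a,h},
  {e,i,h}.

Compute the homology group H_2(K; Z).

H_2 ≅ Z.

Take the total order a < b < c < d < e < f < g < h < i on the vertex set. Then K (dimension 2) consists of the simplices:

  0-simplices (9): a, b, c, d, e, f, g, h, i
  1-simplices (27): ac, ad, ae, af, ag, ah, bc, bd, be, bf, bg, bh, cd, cf, ch, ci, de, dg, di, ef, eh, ei, fg, fi, gh, gi, hi
  2-simplices (18): acd, ach, adg, aef, aeh, afg, bcf, bch, bde, bdg, bef, bgh, cdi, cfi, dei, ehi, fgi, ghi

giving chain groups C_0 ≅ Z^9, C_1 ≅ Z^27, C_2 ≅ Z^18.

∂_1: C_1 → C_0 sends each edge [p,q] (with p < q) to q − p.
This gives a 9×27 integer matrix of rank 8; reducing to Smith normal form yields diagonal entries (1,1,1,1,1,1,1,1).

∂_2: C_2 → C_1 maps a triangle to the signed sum of its edges. For instance
  ∂bef = ef − bf + be,
  ∂cfi = fi − ci + cf.
This gives a 27×18 integer matrix of rank 17; reducing to Smith normal form yields diagonal entries (1,1,1,1,1,1,1,1,1,1,1,1,1,1,1,1,1).

Now H_k = ker ∂_k / im ∂_{k+1}, so:

  H_2: rank ker ∂_2 − rank ∂_3 = (18 − 17) − 0 = 1, and there is no ∂_3, so H_2 = Z.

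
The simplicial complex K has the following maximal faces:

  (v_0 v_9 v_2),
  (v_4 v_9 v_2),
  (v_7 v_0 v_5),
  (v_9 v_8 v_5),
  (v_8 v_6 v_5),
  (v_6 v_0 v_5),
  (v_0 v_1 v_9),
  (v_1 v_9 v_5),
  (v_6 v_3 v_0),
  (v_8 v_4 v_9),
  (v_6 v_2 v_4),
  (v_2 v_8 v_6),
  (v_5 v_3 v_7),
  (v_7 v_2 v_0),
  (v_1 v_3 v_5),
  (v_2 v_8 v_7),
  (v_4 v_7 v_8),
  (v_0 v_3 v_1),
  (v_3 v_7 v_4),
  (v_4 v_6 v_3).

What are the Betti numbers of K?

Order the vertices as v_0 < v_1 < v_2 < v_3 < v_4 < v_5 < v_6 < v_7 < v_8 < v_9. Listing each simplex with vertices in this order, K has dimension 2 with simplices:

  0-simplices (10): [v_0], [v_1], [v_2], [v_3], [v_4], [v_5], [v_6], [v_7], [v_8], [v_9]
  1-simplices (30): (30 of them)
  2-simplices (20): (20 of them)

so the chain groups are C_0 ≅ Z^10, C_1 ≅ Z^30, C_2 ≅ Z^20.

Boundary ∂_1: C_1 → C_0 maps an edge to its endpoints' difference, ∂[p,q] = q − p.
The resulting 10×30 matrix has rank 9, and its Smith normal form has invariant factors (1,1,1,1,1,1,1,1,1).

Boundary ∂_2: C_2 → C_1 sends each 2-simplex [p,q,r] to [q,r] − [p,r] + [p,q]. For instance
  ∂[v_0,v_1,v_3] = [v_1,v_3] − [v_0,v_3] + [v_0,v_1],
  ∂[v_2,v_7,v_8] = [v_7,v_8] − [v_2,v_8] + [v_2,v_7].
The 30×20 boundary matrix has rank 20 and Smith normal form diag(1,1,1,1,1,1,1,1,1,1,1,1,1,1,1,1,1,1,1,2).

Now H_k = ker ∂_k / im ∂_{k+1}, so:

  H_0: rank C_0 − rank ∂_1 = 10 − 9 = 1, and the invariant factors of ∂_1 are all 1, so H_0 = Z.
  H_1: rank ker ∂_1 − rank ∂_2 = (30 − 9) − 20 = 1, and ∂_2 has invariant factor 2 > 1, so H_1 = Z ⊕ Z_2.
  H_2: rank ker ∂_2 − rank ∂_3 = (20 − 20) − 0 = 0, and there is no ∂_3, so H_2 = 0.

As a check, the Euler characteristic is 10 − 30 + 20 = 0, which agrees with 1 − 1 + 0 = 0.

Hence the Betti numbers are b_0 = 1, b_1 = 1, b_2 = 0.

b_0 = 1, b_1 = 1, b_2 = 0.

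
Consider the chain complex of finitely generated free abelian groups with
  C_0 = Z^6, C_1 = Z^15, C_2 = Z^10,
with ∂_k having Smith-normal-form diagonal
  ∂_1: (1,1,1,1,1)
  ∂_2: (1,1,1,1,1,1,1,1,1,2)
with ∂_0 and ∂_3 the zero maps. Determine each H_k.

H_0 ≅ Z,  H_1 ≅ Z/2,  H_2 = 0.

H_0: b_0 = 6 − 0 − 5 = 1; torsion from ∂_1 factors > 1: none. So H_0 ≅ Z.
H_1: b_1 = 15 − 5 − 10 = 0; torsion from ∂_2 factors > 1: [2]. So H_1 ≅ Z/2.
H_2: b_2 = 10 − 10 − 0 = 0; torsion from ∂_3 factors > 1: none. So H_2 ≅ 0.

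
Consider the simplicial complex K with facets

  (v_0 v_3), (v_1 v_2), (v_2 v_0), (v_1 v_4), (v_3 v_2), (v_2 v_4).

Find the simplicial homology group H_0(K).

H_0 = Z.

Take the total order v_0 < v_1 < v_2 < v_3 < v_4 on the vertex set. Then K (dimension 1) consists of the simplices:

  0-simplices (5): [v_0], [v_1], [v_2], [v_3], [v_4]
  1-simplices (6): [v_0,v_2], [v_0,v_3], [v_1,v_2], [v_1,v_4], [v_2,v_3], [v_2,v_4]

Hence C_0 ≅ Z^5, C_1 ≅ Z^6.

The boundary map ∂_1: C_1 → C_0 maps an edge to its endpoints' difference, ∂[p,q] = q − p. For instance
  ∂[v_0,v_3] = [v_3] − [v_0].
The 5×6 boundary matrix has rank 4 and Smith normal form diag(1,1,1,1).

Now H_k = ker ∂_k / im ∂_{k+1}, so:

  H_0: rank C_0 − rank ∂_1 = 5 − 4 = 1, and the invariant factors of ∂_1 are all 1, so H_0 = Z.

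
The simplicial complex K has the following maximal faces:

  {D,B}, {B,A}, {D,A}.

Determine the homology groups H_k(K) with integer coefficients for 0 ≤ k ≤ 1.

We work with the vertex ordering A < B < D. The simplices of K, each written with vertices in increasing order, are:

  0-simplices (3): A, B, D
  1-simplices (3): AB, AD, BD

Hence C_0 ≅ Z^3, C_1 ≅ Z^3.

∂_1: C_1 → C_0 sends each edge [p,q] (with p < q) to q − p.
This gives a 3×3 integer matrix of rank 2; reducing to Smith normal form yields diagonal entries (1,1).

Now H_k = ker ∂_k / im ∂_{k+1}, so:

  H_0: rank C_0 − rank ∂_1 = 3 − 2 = 1, and the invariant factors of ∂_1 are all 1, so H_0 ≅ Z.
  H_1: rank ker ∂_1 − rank ∂_2 = (3 − 2) − 0 = 1, and there is no ∂_2, so H_1 ≅ Z.

As a check, the Euler characteristic is 3 − 3 = 0, which agrees with 1 − 1 = 0.
(K is a triangulation of the circle S^1.)

H_0 = Z,  H_1 = Z.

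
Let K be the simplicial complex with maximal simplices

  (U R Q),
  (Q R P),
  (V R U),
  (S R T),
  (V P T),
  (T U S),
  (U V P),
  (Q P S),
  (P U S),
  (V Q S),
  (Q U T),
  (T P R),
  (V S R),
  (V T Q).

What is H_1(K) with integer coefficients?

We work with the vertex ordering P < Q < R < S < T < U < V. The simplices of K, each written with vertices in increasing order, are:

  0-simplices (7): P, Q, R, S, T, U, V
  1-simplices (21): PQ, PR, PS, PT, PU, PV, QR, QS, QT, QU, QV, RS, RT, RU, RV, ST, SU, SV, TU, TV, UV
  2-simplices (14): PQR, PQS, PRT, PSU, PTV, PUV, QRU, QSV, QTU, QTV, RST, RSV, RUV, STU

so the chain groups are C_0 ≅ Z^7, C_1 ≅ Z^21, C_2 ≅ Z^14.

∂_1: C_1 → C_0 sends each edge [p,q] (with p < q) to q − p. For instance
  ∂PS = S − P.
As a 7×21 matrix over Z this has rank 6, with invariant factors (1,1,1,1,1,1).

The boundary map ∂_2: C_2 → C_1 maps a triangle to the signed sum of its edges. For instance
  ∂PRT = RT − PT + PR,
  ∂PTV = TV − PV + PT.
The 21×14 boundary matrix has rank 13 and Smith normal form diag(1,1,1,1,1,1,1,1,1,1,1,1,1).

Now H_k = ker ∂_k / im ∂_{k+1}, so:

  H_1: rank ker ∂_1 − rank ∂_2 = (21 − 6) − 13 = 2, and the invariant factors of ∂_2 are all 1, so H_1 = Z^2.

(K is a triangulation of the torus T^2.)

H_1 = Z^2.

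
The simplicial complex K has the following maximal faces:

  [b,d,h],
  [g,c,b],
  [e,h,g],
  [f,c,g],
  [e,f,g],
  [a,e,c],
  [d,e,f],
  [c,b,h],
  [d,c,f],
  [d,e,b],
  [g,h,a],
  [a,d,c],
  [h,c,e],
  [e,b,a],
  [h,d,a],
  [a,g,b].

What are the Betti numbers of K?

b_0 = 1, b_1 = 2, b_2 = 1.

Order the vertices as a < b < c < d < e < f < g < h. Listing each simplex with vertices in this order, K has dimension 2 with simplices:

  0-simplices (8): a, b, c, d, e, f, g, h
  1-simplices (24): ab, ac, ad, ae, ag, ah, bc, bd, be, bg, bh, cd, ce, cf, cg, ch, de, df, dh, ef, eg, eh, fg, gh
  2-simplices (16): abe, abg, acd, ace, adh, agh, bcg, bch, bde, bdh, cdf, ceh, cfg, def, efg, egh

Hence C_0 ≅ Z^8, C_1 ≅ Z^24, C_2 ≅ Z^16.

∂_1: C_1 → C_0 sends each edge [p,q] (with p < q) to q − p.
As a 8×24 matrix over Z this has rank 7, with invariant factors (1,1,1,1,1,1,1).

The boundary map ∂_2: C_2 → C_1 acts by ∂[p,q,r] = [q,r] − [p,r] + [p,q]. For instance
  ∂acd = cd − ad + ac,
  ∂ace = ce − ae + ac.
As a 24×16 matrix over Z this has rank 15, with invariant factors (1,1,1,1,1,1,1,1,1,1,1,1,1,1,1).

Now H_k = ker ∂_k / im ∂_{k+1}, so:

  H_0: rank C_0 − rank ∂_1 = 8 − 7 = 1, and the invariant factors of ∂_1 are all 1, so H_0 = Z.
  H_1: rank ker ∂_1 − rank ∂_2 = (24 − 7) − 15 = 2, and the invariant factors of ∂_2 are all 1, so H_1 = Z^2.
  H_2: rank ker ∂_2 − rank ∂_3 = (16 − 15) − 0 = 1, and there is no ∂_3, so H_2 = Z.

Hence the Betti numbers are b_0 = 1, b_1 = 2, b_2 = 1.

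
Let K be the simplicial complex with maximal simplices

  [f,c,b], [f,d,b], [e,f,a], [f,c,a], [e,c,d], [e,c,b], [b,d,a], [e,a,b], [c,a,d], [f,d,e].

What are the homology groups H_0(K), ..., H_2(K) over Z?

Fix the vertex order a < b < c < d < e < f and write every simplex with vertices in increasing order. Then dim K = 2 and the simplices of K are:

  0-simplices (6): a, b, c, d, e, f
  1-simplices (15): ab, ac, ad, ae, af, bc, bd, be, bf, cd, ce, cf, de, df, ef
  2-simplices (10): abd, abe, acd, acf, aef, bce, bcf, bdf, cde, def

giving chain groups C_0 ≅ Z^6, C_1 ≅ Z^15, C_2 ≅ Z^10.

∂_1: C_1 → C_0 maps an edge to its endpoints' difference, ∂[p,q] = q − p. For instance
  ∂ad = d − a.
This gives a 6×15 integer matrix of rank 5; reducing to Smith normal form yields diagonal entries (1,1,1,1,1).

The boundary map ∂_2: C_2 → C_1 acts by ∂[p,q,r] = [q,r] − [p,r] + [p,q]. For instance
  ∂cde = de − ce + cd,
  ∂abd = bd − ad + ab.
The resulting 15×10 matrix has rank 10, and its Smith normal form has invariant factors (1,1,1,1,1,1,1,1,1,2).

Reading off H_k = ker ∂_k / im ∂_{k+1}:

  H_0: rank C_0 − rank ∂_1 = 6 − 5 = 1, and the invariant factors of ∂_1 are all 1, so H_0 ≅ Z.
  H_1: rank ker ∂_1 − rank ∂_2 = (15 − 5) − 10 = 0, and ∂_2 has invariant factor 2 > 1, so H_1 ≅ Z/2.
  H_2: rank ker ∂_2 − rank ∂_3 = (10 − 10) − 0 = 0, and there is no ∂_3, so H_2 ≅ 0.

H_0 ≅ Z,  H_1 ≅ Z/2,  H_2 = 0.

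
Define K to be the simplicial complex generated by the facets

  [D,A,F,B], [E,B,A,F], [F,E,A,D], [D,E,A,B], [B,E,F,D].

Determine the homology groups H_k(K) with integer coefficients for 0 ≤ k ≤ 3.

H_0 = Z,  H_1 = 0,  H_2 = 0,  H_3 = Z.

Order the vertices as A < B < D < E < F. Listing each simplex with vertices in this order, K has dimension 3 with simplices:

  0-simplices (5): A, B, D, E, F
  1-simplices (10): AB, AD, AE, AF, BD, BE, BF, DE, DF, EF
  2-simplices (10): ABD, ABE, ABF, ADE, ADF, AEF, BDE, BDF, BEF, DEF
  3-simplices (5): ABDE, ABDF, ABEF, ADEF, BDEF

so the chain groups are C_0 ≅ Z^5, C_1 ≅ Z^10, C_2 ≅ Z^10, C_3 ≅ Z^5.

Boundary ∂_1: C_1 → C_0 maps an edge to its endpoints' difference, ∂[p,q] = q − p.
The 5×10 boundary matrix has rank 4 and Smith normal form diag(1,1,1,1).

Boundary ∂_2: C_2 → C_1 sends each 2-simplex [p,q,r] to [q,r] − [p,r] + [p,q]. For instance
  ∂BEF = EF − BF + BE,
  ∂BDF = DF − BF + BD.
The 10×10 boundary matrix has rank 6 and Smith normal form diag(1,1,1,1,1,1).

Boundary ∂_3: C_3 → C_2 sends each 3-simplex σ to the alternating sum Σ_i (−1)^i (σ with its i-th vertex removed). For instance
  ∂ABDE = BDE − ADE + ABE − ABD,
  ∂ABEF = BEF − AEF + ABF − ABE.
As a 10×5 matrix over Z this has rank 4, with invariant factors (1,1,1,1).

From H_k ≅ ker(∂_k) / im(∂_{k+1}) we obtain:

  H_0: rank C_0 − rank ∂_1 = 5 − 4 = 1, and the invariant factors of ∂_1 are all 1, so H_0 ≅ Z.
  H_1: rank ker ∂_1 − rank ∂_2 = (10 − 4) − 6 = 0, and the invariant factors of ∂_2 are all 1, so H_1 ≅ 0.
  H_2: rank ker ∂_2 − rank ∂_3 = (10 − 6) − 4 = 0, and the invariant factors of ∂_3 are all 1, so H_2 ≅ 0.
  H_3: rank ker ∂_3 − rank ∂_4 = (5 − 4) − 0 = 1, and there is no ∂_4, so H_3 ≅ Z.

As a check, the Euler characteristic is 5 − 10 + 10 − 5 = 0, which agrees with 1 − 0 + 0 − 1 = 0.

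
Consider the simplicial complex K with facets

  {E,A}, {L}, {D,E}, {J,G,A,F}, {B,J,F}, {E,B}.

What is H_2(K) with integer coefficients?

Fix the vertex order A < B < D < E < F < G < J < L and write every simplex with vertices in increasing order. Then dim K = 3 and the simplices of K are:

  0-simplices (8): A, B, D, E, F, G, J, L
  1-simplices (11): AE, AF, AG, AJ, BE, BF, BJ, DE, FG, FJ, GJ
  2-simplices (5): AFG, AFJ, AGJ, BFJ, FGJ
  3-simplices (1): AFGJ

Hence C_0 ≅ Z^8, C_1 ≅ Z^11, C_2 ≅ Z^5, C_3 ≅ Z^1.

∂_1: C_1 → C_0 maps an edge to its endpoints' difference, ∂[p,q] = q − p. For instance
  ∂FG = G − F.
The resulting 8×11 matrix has rank 6, and its Smith normal form has invariant factors (1,1,1,1,1,1).

The boundary map ∂_2: C_2 → C_1 sends each 2-simplex [p,q,r] to [q,r] − [p,r] + [p,q]. For instance
  ∂BFJ = FJ − BJ + BF,
  ∂FGJ = GJ − FJ + FG.
The resulting 11×5 matrix has rank 4, and its Smith normal form has invariant factors (1,1,1,1).

The boundary map ∂_3: C_3 → C_2 sends each 3-simplex σ to the alternating sum Σ_i (−1)^i (σ with its i-th vertex removed). For instance
  ∂AFGJ = FGJ − AGJ + AFJ − AFG.
As a 5×1 matrix over Z this has rank 1, with invariant factors (1).

Computing H_k = (kernel of ∂_k) / (image of ∂_{k+1}):

  H_2: rank ker ∂_2 − rank ∂_3 = (5 − 4) − 1 = 0, and the invariant factors of ∂_3 are all 1, so H_2 ≅ 0.

H_2 ≅ 0.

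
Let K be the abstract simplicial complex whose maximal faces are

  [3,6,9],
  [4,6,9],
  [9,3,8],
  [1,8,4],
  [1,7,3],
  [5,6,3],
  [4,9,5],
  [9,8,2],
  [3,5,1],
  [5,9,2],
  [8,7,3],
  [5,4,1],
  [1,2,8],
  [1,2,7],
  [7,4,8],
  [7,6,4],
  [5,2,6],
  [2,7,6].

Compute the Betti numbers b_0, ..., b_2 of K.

K has 9 vertices, 27 edges, 18 triangles.
rank ∂_0 = 0, rank ∂_1 = 8 ⇒ b_0 = 9 − 0 − 8 = 1; all invariant factors of ∂_1 are 1 so no torsion. So H_0 = Z.
rank ∂_1 = 8, rank ∂_2 = 18 ⇒ b_1 = 27 − 8 − 18 = 1; ∂_2 has invariant factor(s) [2] giving torsion. So H_1 = Z ⊕ Z/2.
rank ∂_2 = 18, rank ∂_3 = 0 ⇒ b_2 = 18 − 18 − 0 = 0. So H_2 = 0.

b_0 = 1, b_1 = 1, b_2 = 0.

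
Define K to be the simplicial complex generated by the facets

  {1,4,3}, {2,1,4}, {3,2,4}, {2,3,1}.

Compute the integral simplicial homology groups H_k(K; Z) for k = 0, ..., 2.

Take the total order 1 < 2 < 3 < 4 on the vertex set. Then K (dimension 2) consists of the simplices:

  0-simplices (4): [1], [2], [3], [4]
  1-simplices (6): [1,2], [1,3], [1,4], [2,3], [2,4], [3,4]
  2-simplices (4): [1,2,3], [1,2,4], [1,3,4], [2,3,4]

Hence C_0 ≅ Z^4, C_1 ≅ Z^6, C_2 ≅ Z^4.

Boundary ∂_1: C_1 → C_0 maps an edge to its endpoints' difference, ∂[p,q] = q − p. For instance
  ∂[3,4] = [4] − [3].
As a 4×6 matrix over Z this has rank 3, with invariant factors (1,1,1).

Boundary ∂_2: C_2 → C_1 sends each 2-simplex [p,q,r] to [q,r] − [p,r] + [p,q]. For instance
  ∂[1,2,3] = [2,3] − [1,3] + [1,2],
  ∂[1,2,4] = [2,4] − [1,4] + [1,2].
The resulting 6×4 matrix has rank 3, and its Smith normal form has invariant factors (1,1,1).

From H_k ≅ ker(∂_k) / im(∂_{k+1}) we obtain:

  H_0: rank C_0 − rank ∂_1 = 4 − 3 = 1, and the invariant factors of ∂_1 are all 1, so H_0 = Z.
  H_1: rank ker ∂_1 − rank ∂_2 = (6 − 3) − 3 = 0, and the invariant factors of ∂_2 are all 1, so H_1 = 0.
  H_2: rank ker ∂_2 − rank ∂_3 = (4 − 3) − 0 = 1, and there is no ∂_3, so H_2 = Z.

As a check, the Euler characteristic is 4 − 6 + 4 = 2, which agrees with 1 − 0 + 1 = 2.
(K is a triangulation of the 2-sphere S^2.)

H_0 = Z,  H_1 = 0,  H_2 = Z.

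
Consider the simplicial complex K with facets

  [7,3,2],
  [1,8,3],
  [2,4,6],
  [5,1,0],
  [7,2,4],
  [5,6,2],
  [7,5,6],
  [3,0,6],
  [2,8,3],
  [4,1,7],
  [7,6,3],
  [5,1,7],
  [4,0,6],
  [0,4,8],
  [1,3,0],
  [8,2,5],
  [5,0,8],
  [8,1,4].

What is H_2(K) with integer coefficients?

K has 9 vertices, 27 edges, 18 triangles.
rank ∂_2 = 18, rank ∂_3 = 0 ⇒ b_2 = 18 − 18 − 0 = 0. So H_2 ≅ 0.

H_2 ≅ 0.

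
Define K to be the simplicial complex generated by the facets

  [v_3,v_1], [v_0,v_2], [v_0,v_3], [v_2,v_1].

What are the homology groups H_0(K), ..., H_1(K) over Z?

H_0 = Z,  H_1 = Z.

Order the vertices as v_0 < v_1 < v_2 < v_3. Listing each simplex with vertices in this order, K has dimension 1 with simplices:

  0-simplices (4): [v_0], [v_1], [v_2], [v_3]
  1-simplices (4): [v_0,v_2], [v_0,v_3], [v_1,v_2], [v_1,v_3]

giving chain groups C_0 ≅ Z^4, C_1 ≅ Z^4.

∂_1: C_1 → C_0 is given by ∂[p,q] = [q] − [p]. For instance
  ∂[v_1,v_2] = [v_2] − [v_1].
This gives a 4×4 integer matrix of rank 3; reducing to Smith normal form yields diagonal entries (1,1,1).

From H_k ≅ ker(∂_k) / im(∂_{k+1}) we obtain:

  H_0: rank C_0 − rank ∂_1 = 4 − 3 = 1, and the invariant factors of ∂_1 are all 1, so H_0 = Z.
  H_1: rank ker ∂_1 − rank ∂_2 = (4 − 3) − 0 = 1, and there is no ∂_2, so H_1 = Z.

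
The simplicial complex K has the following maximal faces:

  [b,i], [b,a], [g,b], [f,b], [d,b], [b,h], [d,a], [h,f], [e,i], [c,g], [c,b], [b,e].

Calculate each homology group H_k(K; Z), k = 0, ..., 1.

Order the vertices as a < b < c < d < e < f < g < h < i. Listing each simplex with vertices in this order, K has dimension 1 with simplices:

  0-simplices (9): a, b, c, d, e, f, g, h, i
  1-simplices (12): ab, ad, bc, bd, be, bf, bg, bh, bi, cg, ei, fh

Hence C_0 ≅ Z^9, C_1 ≅ Z^12.

Boundary ∂_1: C_1 → C_0 sends each edge [p,q] (with p < q) to q − p. For instance
  ∂bi = i − b.
This gives a 9×12 integer matrix of rank 8; reducing to Smith normal form yields diagonal entries (1,1,1,1,1,1,1,1).

From H_k ≅ ker(∂_k) / im(∂_{k+1}) we obtain:

  H_0: rank C_0 − rank ∂_1 = 9 − 8 = 1, and the invariant factors of ∂_1 are all 1, so H_0 ≅ Z.
  H_1: rank ker ∂_1 − rank ∂_2 = (12 − 8) − 0 = 4, and there is no ∂_2, so H_1 ≅ Z^4.

As a check, the Euler characteristic is 9 − 12 = -3, which agrees with 1 − 4 = -3.
(K is a triangulation of a wedge of 4 circles.)

H_0 ≅ Z,  H_1 ≅ Z^4.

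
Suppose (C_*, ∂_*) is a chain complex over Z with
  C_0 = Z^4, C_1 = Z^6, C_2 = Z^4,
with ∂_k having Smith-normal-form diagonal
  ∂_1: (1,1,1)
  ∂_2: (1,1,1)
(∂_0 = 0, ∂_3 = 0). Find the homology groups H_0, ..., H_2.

H_0 ≅ Z,  H_1 = 0,  H_2 ≅ Z.

H_0: b_0 = 4 − 0 − 3 = 1; torsion from ∂_1 factors > 1: none. So H_0 ≅ Z.
H_1: b_1 = 6 − 3 − 3 = 0; torsion from ∂_2 factors > 1: none. So H_1 ≅ 0.
H_2: b_2 = 4 − 3 − 0 = 1; torsion from ∂_3 factors > 1: none. So H_2 ≅ Z.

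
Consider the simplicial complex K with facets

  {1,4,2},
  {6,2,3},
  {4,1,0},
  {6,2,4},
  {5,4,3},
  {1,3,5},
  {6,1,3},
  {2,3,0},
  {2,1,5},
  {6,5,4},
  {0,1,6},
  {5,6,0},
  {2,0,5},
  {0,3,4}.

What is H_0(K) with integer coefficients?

Fix the vertex order 0 < 1 < 2 < 3 < 4 < 5 < 6 and write every simplex with vertices in increasing order. Then dim K = 2 and the simplices of K are:

  0-simplices (7): [0], [1], [2], [3], [4], [5], [6]
  1-simplices (21): [0,1], [0,2], [0,3], [0,4], [0,5], [0,6], [1,2], [1,3], [1,4], [1,5], [1,6], [2,3], [2,4], [2,5], [2,6], [3,4], [3,5], [3,6], [4,5], [4,6], [5,6]
  2-simplices (14): [0,1,4], [0,1,6], [0,2,3], [0,2,5], [0,3,4], [0,5,6], [1,2,4], [1,2,5], [1,3,5], [1,3,6], [2,3,6], [2,4,6], [3,4,5], [4,5,6]

giving chain groups C_0 ≅ Z^7, C_1 ≅ Z^21, C_2 ≅ Z^14.

∂_1: C_1 → C_0 sends each edge [p,q] (with p < q) to q − p. For instance
  ∂[1,5] = [5] − [1].
The 7×21 boundary matrix has rank 6 and Smith normal form diag(1,1,1,1,1,1).

The boundary map ∂_2: C_2 → C_1 maps a triangle to the signed sum of its edges. For instance
  ∂[0,5,6] = [5,6] − [0,6] + [0,5],
  ∂[1,3,5] = [3,5] − [1,5] + [1,3].
As a 21×14 matrix over Z this has rank 13, with invariant factors (1,1,1,1,1,1,1,1,1,1,1,1,1).

Now H_k = ker ∂_k / im ∂_{k+1}, so:

  H_0: rank C_0 − rank ∂_1 = 7 − 6 = 1, and the invariant factors of ∂_1 are all 1, so H_0 ≅ Z.

H_0 ≅ Z.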